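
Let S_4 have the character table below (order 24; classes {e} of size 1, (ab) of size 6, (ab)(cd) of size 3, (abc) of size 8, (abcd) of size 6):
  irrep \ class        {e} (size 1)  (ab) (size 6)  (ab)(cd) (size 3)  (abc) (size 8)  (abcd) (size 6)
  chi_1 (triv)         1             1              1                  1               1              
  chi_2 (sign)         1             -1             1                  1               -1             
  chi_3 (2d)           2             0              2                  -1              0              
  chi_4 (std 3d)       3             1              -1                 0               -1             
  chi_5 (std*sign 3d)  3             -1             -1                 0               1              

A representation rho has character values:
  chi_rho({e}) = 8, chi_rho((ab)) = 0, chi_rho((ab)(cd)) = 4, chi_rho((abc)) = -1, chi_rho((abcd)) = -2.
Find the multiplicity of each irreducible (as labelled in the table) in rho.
Multiplicities: chi_1: 0, chi_2: 1, chi_3: 2, chi_4: 1, chi_5: 0.

Justification: Use <chi_rho, chi> = (1/|G|) sum_C |C| * chi_rho(C) * conj(chi(C)) with |G| = 24 for each irreducible chi in the table:
  <chi_rho, chi_1> = (1/24)[1*(8)*conj(1) + 6*(0)*conj(1) + 3*(4)*conj(1) + 8*(-1)*conj(1) + 6*(-2)*conj(1)]
      = (1/24)[(8) + (0) + (12) + (-8) + (-12)] = 0/24 = 0
  <chi_rho, chi_2> = (1/24)[1*(8)*conj(1) + 6*(0)*conj(-1) + 3*(4)*conj(1) + 8*(-1)*conj(1) + 6*(-2)*conj(-1)]
      = (1/24)[(8) + (0) + (12) + (-8) + (12)] = 24/24 = 1
  <chi_rho, chi_3> = (1/24)[1*(8)*conj(2) + 6*(0)*conj(0) + 3*(4)*conj(2) + 8*(-1)*conj(-1) + 6*(-2)*conj(0)]
      = (1/24)[(16) + (0) + (24) + (8) + (0)] = 48/24 = 2
  <chi_rho, chi_4> = (1/24)[1*(8)*conj(3) + 6*(0)*conj(1) + 3*(4)*conj(-1) + 8*(-1)*conj(0) + 6*(-2)*conj(-1)]
      = (1/24)[(24) + (0) + (-12) + (0) + (12)] = 24/24 = 1
  <chi_rho, chi_5> = (1/24)[1*(8)*conj(3) + 6*(0)*conj(-1) + 3*(4)*conj(-1) + 8*(-1)*conj(0) + 6*(-2)*conj(1)]
      = (1/24)[(24) + (0) + (-12) + (0) + (-12)] = 0/24 = 0
Dimension check: dim(rho) = sum (mult * dim) = 0*1 + 1*1 + 2*2 + 1*3 + 0*3 = 8 = chi_rho(e) = 8.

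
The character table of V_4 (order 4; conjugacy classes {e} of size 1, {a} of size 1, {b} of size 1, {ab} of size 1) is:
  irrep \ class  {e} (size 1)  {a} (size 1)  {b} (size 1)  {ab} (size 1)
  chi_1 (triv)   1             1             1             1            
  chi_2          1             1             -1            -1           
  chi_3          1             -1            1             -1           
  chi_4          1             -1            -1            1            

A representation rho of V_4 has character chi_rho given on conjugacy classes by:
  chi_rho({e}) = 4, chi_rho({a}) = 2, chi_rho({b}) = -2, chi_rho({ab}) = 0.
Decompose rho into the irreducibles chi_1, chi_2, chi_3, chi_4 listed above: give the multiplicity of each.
Multiplicities: chi_1: 1, chi_2: 2, chi_3: 0, chi_4: 1.

Argument: Use <chi_rho, chi> = (1/|G|) sum_C |C| * chi_rho(C) * conj(chi(C)) with |G| = 4 for each irreducible chi in the table:
  <chi_rho, chi_1> = (1/4)[1*(4)*conj(1) + 1*(2)*conj(1) + 1*(-2)*conj(1) + 1*(0)*conj(1)]
      = (1/4)[(4) + (2) + (-2) + (0)] = 4/4 = 1
  <chi_rho, chi_2> = (1/4)[1*(4)*conj(1) + 1*(2)*conj(1) + 1*(-2)*conj(-1) + 1*(0)*conj(-1)]
      = (1/4)[(4) + (2) + (2) + (0)] = 8/4 = 2
  <chi_rho, chi_3> = (1/4)[1*(4)*conj(1) + 1*(2)*conj(-1) + 1*(-2)*conj(1) + 1*(0)*conj(-1)]
      = (1/4)[(4) + (-2) + (-2) + (0)] = 0/4 = 0
  <chi_rho, chi_4> = (1/4)[1*(4)*conj(1) + 1*(2)*conj(-1) + 1*(-2)*conj(-1) + 1*(0)*conj(1)]
      = (1/4)[(4) + (-2) + (2) + (0)] = 4/4 = 1
Dimension check: dim(rho) = sum (mult * dim) = 1*1 + 2*1 + 0*1 + 1*1 = 4 = chi_rho(e) = 4.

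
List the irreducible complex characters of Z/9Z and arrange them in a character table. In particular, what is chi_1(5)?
Character table of Z/9Z (irreps indexed chi_0,...,chi_8 with chi_k(m) = zeta_9^(k*m), zeta_9 = exp(2*pi*i/9)):
  irrep \ class  {0} (size 1)  {1} (size 1)    {2} (size 1)    {3} (size 1)    {4} (size 1)    {5} (size 1)    {6} (size 1)    {7} (size 1)    {8} (size 1)  
  chi_0          1             1               1               1               1               1               1               1               1             
  chi_1          1             exp(2*I*pi/9)   exp(4*I*pi/9)   exp(2*I*pi/3)   exp(8*I*pi/9)   exp(-8*I*pi/9)  exp(-2*I*pi/3)  exp(-4*I*pi/9)  exp(-2*I*pi/9)
  chi_2          1             exp(4*I*pi/9)   exp(8*I*pi/9)   exp(-2*I*pi/3)  exp(-2*I*pi/9)  exp(2*I*pi/9)   exp(2*I*pi/3)   exp(-8*I*pi/9)  exp(-4*I*pi/9)
  chi_3          1             exp(2*I*pi/3)   exp(-2*I*pi/3)  1               exp(2*I*pi/3)   exp(-2*I*pi/3)  1               exp(2*I*pi/3)   exp(-2*I*pi/3)
  chi_4          1             exp(8*I*pi/9)   exp(-2*I*pi/9)  exp(2*I*pi/3)   exp(-4*I*pi/9)  exp(4*I*pi/9)   exp(-2*I*pi/3)  exp(2*I*pi/9)   exp(-8*I*pi/9)
  chi_5          1             exp(-8*I*pi/9)  exp(2*I*pi/9)   exp(-2*I*pi/3)  exp(4*I*pi/9)   exp(-4*I*pi/9)  exp(2*I*pi/3)   exp(-2*I*pi/9)  exp(8*I*pi/9) 
  chi_6          1             exp(-2*I*pi/3)  exp(2*I*pi/3)   1               exp(-2*I*pi/3)  exp(2*I*pi/3)   1               exp(-2*I*pi/3)  exp(2*I*pi/3) 
  chi_7          1             exp(-4*I*pi/9)  exp(-8*I*pi/9)  exp(2*I*pi/3)   exp(2*I*pi/9)   exp(-2*I*pi/9)  exp(-2*I*pi/3)  exp(8*I*pi/9)   exp(4*I*pi/9) 
  chi_8          1             exp(-2*I*pi/9)  exp(-4*I*pi/9)  exp(-2*I*pi/3)  exp(-8*I*pi/9)  exp(8*I*pi/9)   exp(2*I*pi/3)   exp(4*I*pi/9)   exp(2*I*pi/9) 

Spot check: chi_1(5) = zeta_9^(1*5) = zeta_9^5 = exp(-8*I*pi/9).

Argument: Z/9Z is abelian, so all 9 irreducible complex representations are 1-dimensional. They are given by chi_k(m) = zeta_9^(k*m) for k = 0,...,8. Row orthogonality: sum_m chi_k(m) conj(chi_l(m)) = 9 * [k = l].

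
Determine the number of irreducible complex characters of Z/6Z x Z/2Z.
12

Proof sketch: The number of irreducible complex representations of a finite group equals its number of conjugacy classes. Z/6Z x Z/2Z is abelian of order 12, so every element is its own conjugacy class: 12 classes, so Z/6Z x Z/2Z (order 12) has exactly 12 irreducible complex representations.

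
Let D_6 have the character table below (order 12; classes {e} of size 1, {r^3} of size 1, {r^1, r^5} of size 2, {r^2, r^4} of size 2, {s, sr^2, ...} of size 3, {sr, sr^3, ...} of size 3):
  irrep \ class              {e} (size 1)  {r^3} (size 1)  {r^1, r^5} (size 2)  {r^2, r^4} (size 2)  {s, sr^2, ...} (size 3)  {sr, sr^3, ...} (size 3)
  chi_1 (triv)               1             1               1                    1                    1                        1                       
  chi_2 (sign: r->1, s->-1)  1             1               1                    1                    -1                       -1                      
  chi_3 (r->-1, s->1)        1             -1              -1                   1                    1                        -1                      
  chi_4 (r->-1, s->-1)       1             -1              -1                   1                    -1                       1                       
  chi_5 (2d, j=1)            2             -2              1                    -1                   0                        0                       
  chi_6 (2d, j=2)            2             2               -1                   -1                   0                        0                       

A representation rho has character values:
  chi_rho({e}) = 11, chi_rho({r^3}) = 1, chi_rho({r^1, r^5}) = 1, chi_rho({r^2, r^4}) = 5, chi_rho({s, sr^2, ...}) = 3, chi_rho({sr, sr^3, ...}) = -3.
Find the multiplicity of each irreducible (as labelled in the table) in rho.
Multiplicities: chi_1: 2, chi_2: 2, chi_3: 3, chi_4: 0, chi_5: 1, chi_6: 1.

Argument: Use <chi_rho, chi> = (1/|G|) sum_C |C| * chi_rho(C) * conj(chi(C)) with |G| = 12 for each irreducible chi in the table:
  <chi_rho, chi_1> = (1/12)[1*(11)*conj(1) + 1*(1)*conj(1) + 2*(1)*conj(1) + 2*(5)*conj(1) + 3*(3)*conj(1) + 3*(-3)*conj(1)]
      = (1/12)[(11) + (1) + (2) + (10) + (9) + (-9)] = 24/12 = 2
  <chi_rho, chi_2> = (1/12)[1*(11)*conj(1) + 1*(1)*conj(1) + 2*(1)*conj(1) + 2*(5)*conj(1) + 3*(3)*conj(-1) + 3*(-3)*conj(-1)]
      = (1/12)[(11) + (1) + (2) + (10) + (-9) + (9)] = 24/12 = 2
  <chi_rho, chi_3> = (1/12)[1*(11)*conj(1) + 1*(1)*conj(-1) + 2*(1)*conj(-1) + 2*(5)*conj(1) + 3*(3)*conj(1) + 3*(-3)*conj(-1)]
      = (1/12)[(11) + (-1) + (-2) + (10) + (9) + (9)] = 36/12 = 3
  <chi_rho, chi_4> = (1/12)[1*(11)*conj(1) + 1*(1)*conj(-1) + 2*(1)*conj(-1) + 2*(5)*conj(1) + 3*(3)*conj(-1) + 3*(-3)*conj(1)]
      = (1/12)[(11) + (-1) + (-2) + (10) + (-9) + (-9)] = 0/12 = 0
  <chi_rho, chi_5> = (1/12)[1*(11)*conj(2) + 1*(1)*conj(-2) + 2*(1)*conj(1) + 2*(5)*conj(-1) + 3*(3)*conj(0) + 3*(-3)*conj(0)]
      = (1/12)[(22) + (-2) + (2) + (-10) + (0) + (0)] = 12/12 = 1
  <chi_rho, chi_6> = (1/12)[1*(11)*conj(2) + 1*(1)*conj(2) + 2*(1)*conj(-1) + 2*(5)*conj(-1) + 3*(3)*conj(0) + 3*(-3)*conj(0)]
      = (1/12)[(22) + (2) + (-2) + (-10) + (0) + (0)] = 12/12 = 1
Dimension check: dim(rho) = sum (mult * dim) = 2*1 + 2*1 + 3*1 + 0*1 + 1*2 + 1*2 = 11 = chi_rho(e) = 11.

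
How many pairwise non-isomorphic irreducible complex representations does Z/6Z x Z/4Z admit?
24

Solution. The number of irreducible complex representations of a finite group equals its number of conjugacy classes. Z/6Z x Z/4Z is abelian of order 24, so every element is its own conjugacy class: 24 classes, so Z/6Z x Z/4Z (order 24) has exactly 24 irreducible complex representations.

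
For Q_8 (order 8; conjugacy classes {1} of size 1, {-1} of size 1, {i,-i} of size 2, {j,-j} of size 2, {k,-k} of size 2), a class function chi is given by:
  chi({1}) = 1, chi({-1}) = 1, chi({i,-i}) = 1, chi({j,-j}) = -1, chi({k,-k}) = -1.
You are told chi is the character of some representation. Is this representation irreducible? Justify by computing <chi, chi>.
Irreducible: <chi, chi> = 1.

Explanation: <chi, chi> = (1/|G|) sum_C |C| * |chi(C)|^2 = (1/8)[1*|1|^2 + 1*|1|^2 + 2*|1|^2 + 2*|-1|^2 + 2*|-1|^2]
  = (1/8)[(1) + (1) + (2) + (2) + (2)] = 8/8 = 1.
A character is irreducible iff <chi, chi> = 1, so this representation is irreducible.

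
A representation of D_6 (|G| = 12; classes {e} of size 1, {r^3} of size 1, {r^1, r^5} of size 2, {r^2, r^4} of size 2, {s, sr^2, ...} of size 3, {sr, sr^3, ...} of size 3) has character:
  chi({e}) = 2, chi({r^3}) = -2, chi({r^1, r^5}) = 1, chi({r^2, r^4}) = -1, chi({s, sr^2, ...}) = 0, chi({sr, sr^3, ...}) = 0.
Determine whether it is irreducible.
Irreducible: <chi, chi> = 1.

<chi, chi> = (1/|G|) sum_C |C| * |chi(C)|^2 = (1/12)[1*|2|^2 + 1*|-2|^2 + 2*|1|^2 + 2*|-1|^2 + 3*|0|^2 + 3*|0|^2]
  = (1/12)[(4) + (4) + (2) + (2) + (0) + (0)] = 12/12 = 1.
A character is irreducible iff <chi, chi> = 1, so this representation is irreducible.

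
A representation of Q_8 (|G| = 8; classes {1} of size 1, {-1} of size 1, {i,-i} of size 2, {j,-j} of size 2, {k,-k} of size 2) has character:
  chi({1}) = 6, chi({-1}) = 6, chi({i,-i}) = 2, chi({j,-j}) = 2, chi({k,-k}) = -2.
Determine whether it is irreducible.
Not irreducible (reducible): <chi, chi> = 12 > 1.

Proof sketch: <chi, chi> = (1/|G|) sum_C |C| * |chi(C)|^2 = (1/8)[1*|6|^2 + 1*|6|^2 + 2*|2|^2 + 2*|2|^2 + 2*|-2|^2]
  = (1/8)[(36) + (36) + (8) + (8) + (8)] = 96/8 = 12.
A character is irreducible iff <chi, chi> = 1, so this representation is reducible.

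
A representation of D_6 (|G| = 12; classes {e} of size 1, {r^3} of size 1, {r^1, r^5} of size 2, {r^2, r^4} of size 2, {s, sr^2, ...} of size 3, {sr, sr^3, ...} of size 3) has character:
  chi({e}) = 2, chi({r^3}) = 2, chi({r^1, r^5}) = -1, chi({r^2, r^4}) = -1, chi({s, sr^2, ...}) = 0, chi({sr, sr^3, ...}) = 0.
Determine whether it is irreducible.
Irreducible: <chi, chi> = 1.

Details: <chi, chi> = (1/|G|) sum_C |C| * |chi(C)|^2 = (1/12)[1*|2|^2 + 1*|2|^2 + 2*|-1|^2 + 2*|-1|^2 + 3*|0|^2 + 3*|0|^2]
  = (1/12)[(4) + (4) + (2) + (2) + (0) + (0)] = 12/12 = 1.
A character is irreducible iff <chi, chi> = 1, so this representation is irreducible.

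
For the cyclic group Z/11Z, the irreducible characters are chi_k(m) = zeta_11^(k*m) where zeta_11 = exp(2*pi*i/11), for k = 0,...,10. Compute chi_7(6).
chi_7(6) = zeta_11^42 = exp(-4*I*pi/11)

Details: chi_7(6) = zeta_11^(7*6) = zeta_11^42. Since zeta_11^11 = 1, this equals zeta_11^9 = exp(2*pi*i*9/11) = exp(-4*I*pi/11).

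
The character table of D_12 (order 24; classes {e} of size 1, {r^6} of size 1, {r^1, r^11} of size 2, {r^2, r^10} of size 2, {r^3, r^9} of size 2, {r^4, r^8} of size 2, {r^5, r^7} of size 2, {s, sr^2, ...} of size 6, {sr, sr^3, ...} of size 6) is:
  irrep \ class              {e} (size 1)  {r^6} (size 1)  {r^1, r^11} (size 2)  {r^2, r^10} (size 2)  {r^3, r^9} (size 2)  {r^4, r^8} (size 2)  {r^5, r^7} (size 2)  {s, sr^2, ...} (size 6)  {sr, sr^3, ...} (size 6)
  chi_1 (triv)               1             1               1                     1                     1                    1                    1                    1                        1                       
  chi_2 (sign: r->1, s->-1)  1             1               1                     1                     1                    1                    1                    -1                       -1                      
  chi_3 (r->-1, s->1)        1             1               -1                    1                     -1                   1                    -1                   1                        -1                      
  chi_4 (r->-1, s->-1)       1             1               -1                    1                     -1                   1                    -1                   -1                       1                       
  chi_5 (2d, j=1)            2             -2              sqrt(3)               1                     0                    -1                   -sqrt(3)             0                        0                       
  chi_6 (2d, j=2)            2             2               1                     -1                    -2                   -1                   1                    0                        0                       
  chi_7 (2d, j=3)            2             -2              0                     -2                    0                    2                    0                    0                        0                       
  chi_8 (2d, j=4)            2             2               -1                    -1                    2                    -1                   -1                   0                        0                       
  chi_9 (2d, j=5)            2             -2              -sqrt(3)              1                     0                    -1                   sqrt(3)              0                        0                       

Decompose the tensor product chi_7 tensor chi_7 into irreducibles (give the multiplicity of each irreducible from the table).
chi_7 tensor chi_7 = chi_1 + chi_2 + chi_3 + chi_4 (all other irreducibles have multiplicity 0).

The character of a tensor product is the pointwise product (chi_7 * chi_7)(C) = chi_7(C) * chi_7(C):
  {e}: (2)*(2), {r^6}: (-2)*(-2), {r^1, r^11}: (0)*(0), {r^2, r^10}: (-2)*(-2), {r^3, r^9}: (0)*(0), {r^4, r^8}: (2)*(2), {r^5, r^7}: (0)*(0), {s, sr^2, ...}: (0)*(0), {sr, sr^3, ...}: (0)*(0)
so (chi_7 * chi_7) takes values
  {e} -> 4, {r^6} -> 4, {r^1, r^11} -> 0, {r^2, r^10} -> 4, {r^3, r^9} -> 0, {r^4, r^8} -> 4, {r^5, r^7} -> 0, {s, sr^2, ...} -> 0, {sr, sr^3, ...} -> 0.
Now take the inner product of this character with each irreducible chi from the table, <chi_7*chi_7, chi> = (1/24) sum_C |C| (chi_7*chi_7)(C) conj(chi(C)):
  <chi_7*chi_7, chi_1> = (1/24)[1*(4)*conj(1) + 1*(4)*conj(1) + 2*(0)*conj(1) + 2*(4)*conj(1) + 2*(0)*conj(1) + 2*(4)*conj(1) + 2*(0)*conj(1) + 6*(0)*conj(1) + 6*(0)*conj(1)]
      = (1/24)[(4) + (4) + (0) + (8) + (0) + (8) + (0) + (0) + (0)] = 24/24 = 1
  <chi_7*chi_7, chi_2> = (1/24)[1*(4)*conj(1) + 1*(4)*conj(1) + 2*(0)*conj(1) + 2*(4)*conj(1) + 2*(0)*conj(1) + 2*(4)*conj(1) + 2*(0)*conj(1) + 6*(0)*conj(-1) + 6*(0)*conj(-1)]
      = (1/24)[(4) + (4) + (0) + (8) + (0) + (8) + (0) + (0) + (0)] = 24/24 = 1
  <chi_7*chi_7, chi_3> = (1/24)[1*(4)*conj(1) + 1*(4)*conj(1) + 2*(0)*conj(-1) + 2*(4)*conj(1) + 2*(0)*conj(-1) + 2*(4)*conj(1) + 2*(0)*conj(-1) + 6*(0)*conj(1) + 6*(0)*conj(-1)]
      = (1/24)[(4) + (4) + (0) + (8) + (0) + (8) + (0) + (0) + (0)] = 24/24 = 1
  <chi_7*chi_7, chi_4> = (1/24)[1*(4)*conj(1) + 1*(4)*conj(1) + 2*(0)*conj(-1) + 2*(4)*conj(1) + 2*(0)*conj(-1) + 2*(4)*conj(1) + 2*(0)*conj(-1) + 6*(0)*conj(-1) + 6*(0)*conj(1)]
      = (1/24)[(4) + (4) + (0) + (8) + (0) + (8) + (0) + (0) + (0)] = 24/24 = 1
  <chi_7*chi_7, chi_5> = (1/24)[1*(4)*conj(2) + 1*(4)*conj(-2) + 2*(0)*conj(sqrt(3)) + 2*(4)*conj(1) + 2*(0)*conj(0) + 2*(4)*conj(-1) + 2*(0)*conj(-sqrt(3)) + 6*(0)*conj(0) + 6*(0)*conj(0)]
      = (1/24)[(8) + (-8) + (0) + (8) + (0) + (-8) + (0) + (0) + (0)] = 0/24 = 0
  <chi_7*chi_7, chi_6> = (1/24)[1*(4)*conj(2) + 1*(4)*conj(2) + 2*(0)*conj(1) + 2*(4)*conj(-1) + 2*(0)*conj(-2) + 2*(4)*conj(-1) + 2*(0)*conj(1) + 6*(0)*conj(0) + 6*(0)*conj(0)]
      = (1/24)[(8) + (8) + (0) + (-8) + (0) + (-8) + (0) + (0) + (0)] = 0/24 = 0
  <chi_7*chi_7, chi_7> = (1/24)[1*(4)*conj(2) + 1*(4)*conj(-2) + 2*(0)*conj(0) + 2*(4)*conj(-2) + 2*(0)*conj(0) + 2*(4)*conj(2) + 2*(0)*conj(0) + 6*(0)*conj(0) + 6*(0)*conj(0)]
      = (1/24)[(8) + (-8) + (0) + (-16) + (0) + (16) + (0) + (0) + (0)] = 0/24 = 0
  <chi_7*chi_7, chi_8> = (1/24)[1*(4)*conj(2) + 1*(4)*conj(2) + 2*(0)*conj(-1) + 2*(4)*conj(-1) + 2*(0)*conj(2) + 2*(4)*conj(-1) + 2*(0)*conj(-1) + 6*(0)*conj(0) + 6*(0)*conj(0)]
      = (1/24)[(8) + (8) + (0) + (-8) + (0) + (-8) + (0) + (0) + (0)] = 0/24 = 0
  <chi_7*chi_7, chi_9> = (1/24)[1*(4)*conj(2) + 1*(4)*conj(-2) + 2*(0)*conj(-sqrt(3)) + 2*(4)*conj(1) + 2*(0)*conj(0) + 2*(4)*conj(-1) + 2*(0)*conj(sqrt(3)) + 6*(0)*conj(0) + 6*(0)*conj(0)]
      = (1/24)[(8) + (-8) + (0) + (8) + (0) + (-8) + (0) + (0) + (0)] = 0/24 = 0
Hence the multiplicities are chi_1: 1, chi_2: 1, chi_3: 1, chi_4: 1. Dimension check: dim(chi_7)*dim(chi_7) = 2*2 = 4 and sum (mult * dim) = 1*1 + 1*1 + 1*1 + 1*1 = 4.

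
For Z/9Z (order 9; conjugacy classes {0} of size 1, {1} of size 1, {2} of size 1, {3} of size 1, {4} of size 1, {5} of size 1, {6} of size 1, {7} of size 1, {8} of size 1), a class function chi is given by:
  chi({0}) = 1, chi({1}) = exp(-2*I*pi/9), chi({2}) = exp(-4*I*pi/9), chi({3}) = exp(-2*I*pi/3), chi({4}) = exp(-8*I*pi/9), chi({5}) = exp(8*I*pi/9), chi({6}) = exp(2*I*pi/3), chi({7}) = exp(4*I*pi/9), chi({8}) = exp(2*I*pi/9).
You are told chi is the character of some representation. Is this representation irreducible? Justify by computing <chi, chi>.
Irreducible: <chi, chi> = 1.

Details: <chi, chi> = (1/|G|) sum_C |C| * |chi(C)|^2 = (1/9)[1*|1|^2 + 1*|exp(-2*I*pi/9)|^2 + 1*|exp(-4*I*pi/9)|^2 + 1*|exp(-2*I*pi/3)|^2 + 1*|exp(-8*I*pi/9)|^2 + 1*|exp(8*I*pi/9)|^2 + 1*|exp(2*I*pi/3)|^2 + 1*|exp(4*I*pi/9)|^2 + 1*|exp(2*I*pi/9)|^2]
  = (1/9)[(1) + (1) + (1) + (1) + (1) + (1) + (1) + (1) + (1)] = 9/9 = 1.
(Exp terms are combined using exp(i*s)*conj(exp(i*t)) = exp(i*(s-t)), and sums of them are collapsed using the identity that for every m > 1 the m distinct m-th roots of unity sum to 0, e.g. 1 + exp(2*I*pi/3) + exp(-2*I*pi/3) = 0.)
A character is irreducible iff <chi, chi> = 1, so this representation is irreducible.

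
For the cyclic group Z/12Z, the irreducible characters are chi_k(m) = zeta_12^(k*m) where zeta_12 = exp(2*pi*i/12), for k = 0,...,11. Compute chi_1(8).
chi_1(8) = zeta_12^8 = exp(-2*I*pi/3)

Explanation: chi_1(8) = zeta_12^(1*8) = zeta_12^8. Since zeta_12^12 = 1, this equals zeta_12^8 = exp(2*pi*i*8/12) = exp(-2*I*pi/3).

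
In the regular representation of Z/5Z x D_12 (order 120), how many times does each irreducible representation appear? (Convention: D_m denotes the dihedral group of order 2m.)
Each irreducible V_i of dimension d_i appears with multiplicity d_i, i.e. rho_reg = (direct sum over all irreducibles V_i) d_i V_i. The irreducible dimensions for Z/5Z x D_12 are 1, 1, 1, 1, 1, 1, 1, 1, 1, 1, 1, 1, 1, 1, 1, 1, 1, 1, 1, 1, 2, 2, 2, 2, 2, 2, 2, 2, 2, 2, 2, 2, 2, 2, 2, 2, 2, 2, 2, 2, 2, 2, 2, 2, 2: 20 irreducibles of dimension 1, each with multiplicity 1; 25 irreducibles of dimension 2, each with multiplicity 2. Total dimension 20*1*1 + 25*2*2 = 120 = |G|.

Reasoning: General theorem: in the regular representation of a finite group G, each irreducible appears with multiplicity equal to its dimension. Check: dim(rho_reg) = sum d_i^2 = 1 + 1 + 1 + 1 + 1 + 1 + 1 + 1 + 1 + 1 + 1 + 1 + 1 + 1 + 1 + 1 + 1 + 1 + 1 + 1 + 4 + 4 + 4 + 4 + 4 + 4 + 4 + 4 + 4 + 4 + 4 + 4 + 4 + 4 + 4 + 4 + 4 + 4 + 4 + 4 + 4 + 4 + 4 + 4 + 4 = 120 = |G|.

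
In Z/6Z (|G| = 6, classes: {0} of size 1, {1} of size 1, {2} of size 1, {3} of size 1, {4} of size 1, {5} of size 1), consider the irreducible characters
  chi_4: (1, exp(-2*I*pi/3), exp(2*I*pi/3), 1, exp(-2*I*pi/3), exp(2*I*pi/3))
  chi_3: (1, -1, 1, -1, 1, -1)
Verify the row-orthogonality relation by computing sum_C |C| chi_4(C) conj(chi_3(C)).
Sum = 0; so <chi_4, chi_3> = 0 (distinct irreducibles are orthogonal).

Justification: Compute term by term over conjugacy classes (|C| * chi_4(C) * conj(chi_3(C))):
  1*(1)*conj(1) + 1*(exp(-2*I*pi/3))*conj(-1) + 1*(exp(2*I*pi/3))*conj(1) + 1*(1)*conj(-1) + 1*(exp(-2*I*pi/3))*conj(1) + 1*(exp(2*I*pi/3))*conj(-1)
  = (1) + (-exp(-2*I*pi/3)) + (exp(2*I*pi/3)) + (-1) + (exp(-2*I*pi/3)) + (-exp(2*I*pi/3))
  = 0.
(Exp terms are combined using exp(i*s)*conj(exp(i*t)) = exp(i*(s-t)), and sums of them are collapsed using the identity that for every m > 1 the m distinct m-th roots of unity sum to 0, e.g. 1 + exp(2*I*pi/3) + exp(-2*I*pi/3) = 0.)
Dividing by |G| = 6 gives 0/6 = 0, matching the row-orthogonality relation <chi_4, chi_3> = [chi_4 = chi_3].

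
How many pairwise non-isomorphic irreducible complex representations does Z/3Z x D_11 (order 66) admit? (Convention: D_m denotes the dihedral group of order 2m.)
21

The number of irreducible complex representations of a finite group equals its number of conjugacy classes. For a direct product, #classes(G x H) = #classes(G) * #classes(H). Z/3Z has 3 classes (abelian), D_11 has 7 classes, so 3 * 7 = 21, so Z/3Z x D_11 (order 66) has exactly 21 irreducible complex representations.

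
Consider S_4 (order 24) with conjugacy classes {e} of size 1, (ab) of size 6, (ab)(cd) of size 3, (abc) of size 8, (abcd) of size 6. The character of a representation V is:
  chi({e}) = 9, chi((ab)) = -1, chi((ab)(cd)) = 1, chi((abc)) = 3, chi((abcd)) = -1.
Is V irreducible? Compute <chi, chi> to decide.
Not irreducible (reducible): <chi, chi> = 7 > 1.

Why: <chi, chi> = (1/|G|) sum_C |C| * |chi(C)|^2 = (1/24)[1*|9|^2 + 6*|-1|^2 + 3*|1|^2 + 8*|3|^2 + 6*|-1|^2]
  = (1/24)[(81) + (6) + (3) + (72) + (6)] = 168/24 = 7.
A character is irreducible iff <chi, chi> = 1, so this representation is reducible.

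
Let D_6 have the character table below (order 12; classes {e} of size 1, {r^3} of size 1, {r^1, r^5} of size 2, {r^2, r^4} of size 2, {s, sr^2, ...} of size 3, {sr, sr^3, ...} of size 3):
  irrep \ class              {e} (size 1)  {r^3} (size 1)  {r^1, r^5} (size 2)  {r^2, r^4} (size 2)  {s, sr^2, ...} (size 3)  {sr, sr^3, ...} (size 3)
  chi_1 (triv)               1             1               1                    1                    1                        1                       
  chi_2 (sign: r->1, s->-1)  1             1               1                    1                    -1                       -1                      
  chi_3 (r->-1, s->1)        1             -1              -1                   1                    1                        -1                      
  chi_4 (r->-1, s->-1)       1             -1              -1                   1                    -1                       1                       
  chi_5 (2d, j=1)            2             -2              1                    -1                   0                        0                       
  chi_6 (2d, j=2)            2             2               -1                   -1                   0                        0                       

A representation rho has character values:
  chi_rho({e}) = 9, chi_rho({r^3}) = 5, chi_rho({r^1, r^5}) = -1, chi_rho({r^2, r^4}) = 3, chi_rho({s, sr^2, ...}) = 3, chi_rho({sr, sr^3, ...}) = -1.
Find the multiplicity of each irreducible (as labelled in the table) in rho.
Multiplicities: chi_1: 2, chi_2: 1, chi_3: 2, chi_4: 0, chi_5: 0, chi_6: 2.

Argument: Use <chi_rho, chi> = (1/|G|) sum_C |C| * chi_rho(C) * conj(chi(C)) with |G| = 12 for each irreducible chi in the table:
  <chi_rho, chi_1> = (1/12)[1*(9)*conj(1) + 1*(5)*conj(1) + 2*(-1)*conj(1) + 2*(3)*conj(1) + 3*(3)*conj(1) + 3*(-1)*conj(1)]
      = (1/12)[(9) + (5) + (-2) + (6) + (9) + (-3)] = 24/12 = 2
  <chi_rho, chi_2> = (1/12)[1*(9)*conj(1) + 1*(5)*conj(1) + 2*(-1)*conj(1) + 2*(3)*conj(1) + 3*(3)*conj(-1) + 3*(-1)*conj(-1)]
      = (1/12)[(9) + (5) + (-2) + (6) + (-9) + (3)] = 12/12 = 1
  <chi_rho, chi_3> = (1/12)[1*(9)*conj(1) + 1*(5)*conj(-1) + 2*(-1)*conj(-1) + 2*(3)*conj(1) + 3*(3)*conj(1) + 3*(-1)*conj(-1)]
      = (1/12)[(9) + (-5) + (2) + (6) + (9) + (3)] = 24/12 = 2
  <chi_rho, chi_4> = (1/12)[1*(9)*conj(1) + 1*(5)*conj(-1) + 2*(-1)*conj(-1) + 2*(3)*conj(1) + 3*(3)*conj(-1) + 3*(-1)*conj(1)]
      = (1/12)[(9) + (-5) + (2) + (6) + (-9) + (-3)] = 0/12 = 0
  <chi_rho, chi_5> = (1/12)[1*(9)*conj(2) + 1*(5)*conj(-2) + 2*(-1)*conj(1) + 2*(3)*conj(-1) + 3*(3)*conj(0) + 3*(-1)*conj(0)]
      = (1/12)[(18) + (-10) + (-2) + (-6) + (0) + (0)] = 0/12 = 0
  <chi_rho, chi_6> = (1/12)[1*(9)*conj(2) + 1*(5)*conj(2) + 2*(-1)*conj(-1) + 2*(3)*conj(-1) + 3*(3)*conj(0) + 3*(-1)*conj(0)]
      = (1/12)[(18) + (10) + (2) + (-6) + (0) + (0)] = 24/12 = 2
Dimension check: dim(rho) = sum (mult * dim) = 2*1 + 1*1 + 2*1 + 0*1 + 0*2 + 2*2 = 9 = chi_rho(e) = 9.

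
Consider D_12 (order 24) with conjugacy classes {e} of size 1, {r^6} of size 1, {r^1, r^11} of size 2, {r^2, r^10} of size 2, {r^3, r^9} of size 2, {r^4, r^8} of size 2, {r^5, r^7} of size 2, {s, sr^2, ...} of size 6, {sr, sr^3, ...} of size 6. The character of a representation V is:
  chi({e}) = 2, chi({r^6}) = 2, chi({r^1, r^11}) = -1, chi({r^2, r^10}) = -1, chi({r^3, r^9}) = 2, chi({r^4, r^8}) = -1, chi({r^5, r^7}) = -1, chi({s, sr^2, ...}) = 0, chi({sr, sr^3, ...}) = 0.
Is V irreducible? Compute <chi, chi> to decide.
Irreducible: <chi, chi> = 1.

<chi, chi> = (1/|G|) sum_C |C| * |chi(C)|^2 = (1/24)[1*|2|^2 + 1*|2|^2 + 2*|-1|^2 + 2*|-1|^2 + 2*|2|^2 + 2*|-1|^2 + 2*|-1|^2 + 6*|0|^2 + 6*|0|^2]
  = (1/24)[(4) + (4) + (2) + (2) + (8) + (2) + (2) + (0) + (0)] = 24/24 = 1.
A character is irreducible iff <chi, chi> = 1, so this representation is irreducible.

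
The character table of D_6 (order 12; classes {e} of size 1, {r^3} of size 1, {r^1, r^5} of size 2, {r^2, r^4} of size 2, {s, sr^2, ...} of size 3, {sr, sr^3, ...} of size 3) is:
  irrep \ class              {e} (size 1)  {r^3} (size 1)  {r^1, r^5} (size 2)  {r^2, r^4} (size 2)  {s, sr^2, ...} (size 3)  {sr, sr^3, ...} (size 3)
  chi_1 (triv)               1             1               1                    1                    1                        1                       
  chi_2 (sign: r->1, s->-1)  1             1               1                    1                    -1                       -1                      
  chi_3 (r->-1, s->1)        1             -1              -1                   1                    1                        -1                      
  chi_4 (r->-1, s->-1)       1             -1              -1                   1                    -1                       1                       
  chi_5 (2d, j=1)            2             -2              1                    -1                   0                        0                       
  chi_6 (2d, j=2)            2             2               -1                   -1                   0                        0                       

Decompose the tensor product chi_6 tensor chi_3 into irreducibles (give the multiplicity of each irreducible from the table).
chi_6 tensor chi_3 = chi_5 (all other irreducibles have multiplicity 0).

Argument: The character of a tensor product is the pointwise product (chi_6 * chi_3)(C) = chi_6(C) * chi_3(C):
  {e}: (2)*(1), {r^3}: (2)*(-1), {r^1, r^5}: (-1)*(-1), {r^2, r^4}: (-1)*(1), {s, sr^2, ...}: (0)*(1), {sr, sr^3, ...}: (0)*(-1)
so (chi_6 * chi_3) takes values
  {e} -> 2, {r^3} -> -2, {r^1, r^5} -> 1, {r^2, r^4} -> -1, {s, sr^2, ...} -> 0, {sr, sr^3, ...} -> 0.
Now take the inner product of this character with each irreducible chi from the table, <chi_6*chi_3, chi> = (1/12) sum_C |C| (chi_6*chi_3)(C) conj(chi(C)):
  <chi_6*chi_3, chi_1> = (1/12)[1*(2)*conj(1) + 1*(-2)*conj(1) + 2*(1)*conj(1) + 2*(-1)*conj(1) + 3*(0)*conj(1) + 3*(0)*conj(1)]
      = (1/12)[(2) + (-2) + (2) + (-2) + (0) + (0)] = 0/12 = 0
  <chi_6*chi_3, chi_2> = (1/12)[1*(2)*conj(1) + 1*(-2)*conj(1) + 2*(1)*conj(1) + 2*(-1)*conj(1) + 3*(0)*conj(-1) + 3*(0)*conj(-1)]
      = (1/12)[(2) + (-2) + (2) + (-2) + (0) + (0)] = 0/12 = 0
  <chi_6*chi_3, chi_3> = (1/12)[1*(2)*conj(1) + 1*(-2)*conj(-1) + 2*(1)*conj(-1) + 2*(-1)*conj(1) + 3*(0)*conj(1) + 3*(0)*conj(-1)]
      = (1/12)[(2) + (2) + (-2) + (-2) + (0) + (0)] = 0/12 = 0
  <chi_6*chi_3, chi_4> = (1/12)[1*(2)*conj(1) + 1*(-2)*conj(-1) + 2*(1)*conj(-1) + 2*(-1)*conj(1) + 3*(0)*conj(-1) + 3*(0)*conj(1)]
      = (1/12)[(2) + (2) + (-2) + (-2) + (0) + (0)] = 0/12 = 0
  <chi_6*chi_3, chi_5> = (1/12)[1*(2)*conj(2) + 1*(-2)*conj(-2) + 2*(1)*conj(1) + 2*(-1)*conj(-1) + 3*(0)*conj(0) + 3*(0)*conj(0)]
      = (1/12)[(4) + (4) + (2) + (2) + (0) + (0)] = 12/12 = 1
  <chi_6*chi_3, chi_6> = (1/12)[1*(2)*conj(2) + 1*(-2)*conj(2) + 2*(1)*conj(-1) + 2*(-1)*conj(-1) + 3*(0)*conj(0) + 3*(0)*conj(0)]
      = (1/12)[(4) + (-4) + (-2) + (2) + (0) + (0)] = 0/12 = 0
Hence the multiplicities are chi_5: 1. Dimension check: dim(chi_6)*dim(chi_3) = 2*1 = 2 and sum (mult * dim) = 1*2 = 2.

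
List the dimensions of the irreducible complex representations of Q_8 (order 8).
Dimensions: 1, 1, 1, 1, 2

Proof sketch: There are 5 irreducibles (= number of conjugacy classes). Their dimensions d_i satisfy sum d_i^2 = |G| = 8: 1 + 1 + 1 + 1 + 4 = 8.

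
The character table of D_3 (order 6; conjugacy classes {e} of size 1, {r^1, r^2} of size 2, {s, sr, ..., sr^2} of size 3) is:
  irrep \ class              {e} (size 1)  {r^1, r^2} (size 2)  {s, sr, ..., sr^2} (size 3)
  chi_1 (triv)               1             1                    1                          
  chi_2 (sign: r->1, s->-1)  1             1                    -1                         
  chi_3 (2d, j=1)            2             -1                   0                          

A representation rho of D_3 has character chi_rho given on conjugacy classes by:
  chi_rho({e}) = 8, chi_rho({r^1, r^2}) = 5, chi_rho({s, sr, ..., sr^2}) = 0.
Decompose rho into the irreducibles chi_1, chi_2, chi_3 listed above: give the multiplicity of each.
Multiplicities: chi_1: 3, chi_2: 3, chi_3: 1.

Use <chi_rho, chi> = (1/|G|) sum_C |C| * chi_rho(C) * conj(chi(C)) with |G| = 6 for each irreducible chi in the table:
  <chi_rho, chi_1> = (1/6)[1*(8)*conj(1) + 2*(5)*conj(1) + 3*(0)*conj(1)]
      = (1/6)[(8) + (10) + (0)] = 18/6 = 3
  <chi_rho, chi_2> = (1/6)[1*(8)*conj(1) + 2*(5)*conj(1) + 3*(0)*conj(-1)]
      = (1/6)[(8) + (10) + (0)] = 18/6 = 3
  <chi_rho, chi_3> = (1/6)[1*(8)*conj(2) + 2*(5)*conj(-1) + 3*(0)*conj(0)]
      = (1/6)[(16) + (-10) + (0)] = 6/6 = 1
Dimension check: dim(rho) = sum (mult * dim) = 3*1 + 3*1 + 1*2 = 8 = chi_rho(e) = 8.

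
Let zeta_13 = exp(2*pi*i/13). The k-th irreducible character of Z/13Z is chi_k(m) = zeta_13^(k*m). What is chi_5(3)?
chi_5(3) = zeta_13^15 = exp(4*I*pi/13)

Proof sketch: chi_5(3) = zeta_13^(5*3) = zeta_13^15. Since zeta_13^13 = 1, this equals zeta_13^2 = exp(2*pi*i*2/13) = exp(4*I*pi/13).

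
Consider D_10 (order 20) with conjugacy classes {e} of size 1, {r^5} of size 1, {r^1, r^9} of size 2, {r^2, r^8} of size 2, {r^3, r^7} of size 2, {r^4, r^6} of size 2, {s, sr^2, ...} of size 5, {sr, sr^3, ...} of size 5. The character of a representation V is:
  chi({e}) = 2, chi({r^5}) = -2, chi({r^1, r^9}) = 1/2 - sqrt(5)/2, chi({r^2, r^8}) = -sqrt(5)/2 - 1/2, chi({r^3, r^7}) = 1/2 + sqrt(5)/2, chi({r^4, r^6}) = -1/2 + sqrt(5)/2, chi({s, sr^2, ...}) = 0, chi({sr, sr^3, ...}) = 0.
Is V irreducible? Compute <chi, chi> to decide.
Irreducible: <chi, chi> = 1.

Derivation: <chi, chi> = (1/|G|) sum_C |C| * |chi(C)|^2 = (1/20)[1*|2|^2 + 1*|-2|^2 + 2*|1/2 - sqrt(5)/2|^2 + 2*|-sqrt(5)/2 - 1/2|^2 + 2*|1/2 + sqrt(5)/2|^2 + 2*|-1/2 + sqrt(5)/2|^2 + 5*|0|^2 + 5*|0|^2]
  = (1/20)[(4) + (4) + (3 - sqrt(5)) + (sqrt(5) + 3) + (sqrt(5) + 3) + (3 - sqrt(5)) + (0) + (0)] = 20/20 = 1.
A character is irreducible iff <chi, chi> = 1, so this representation is irreducible.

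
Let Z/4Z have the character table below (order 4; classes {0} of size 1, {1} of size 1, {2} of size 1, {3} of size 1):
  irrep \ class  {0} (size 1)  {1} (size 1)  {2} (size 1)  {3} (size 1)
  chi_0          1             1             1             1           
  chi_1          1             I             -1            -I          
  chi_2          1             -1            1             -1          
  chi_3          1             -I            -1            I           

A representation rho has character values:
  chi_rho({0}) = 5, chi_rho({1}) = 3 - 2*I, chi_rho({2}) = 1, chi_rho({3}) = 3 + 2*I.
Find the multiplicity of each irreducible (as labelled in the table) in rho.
Multiplicities: chi_0: 3, chi_1: 0, chi_2: 0, chi_3: 2.

Derivation: Use <chi_rho, chi> = (1/|G|) sum_C |C| * chi_rho(C) * conj(chi(C)) with |G| = 4 for each irreducible chi in the table:
  <chi_rho, chi_0> = (1/4)[1*(5)*conj(1) + 1*(3 - 2*I)*conj(1) + 1*(1)*conj(1) + 1*(3 + 2*I)*conj(1)]
      = (1/4)[(5) + (3 - 2*I) + (1) + (3 + 2*I)] = 12/4 = 3
  <chi_rho, chi_1> = (1/4)[1*(5)*conj(1) + 1*(3 - 2*I)*conj(I) + 1*(1)*conj(-1) + 1*(3 + 2*I)*conj(-I)]
      = (1/4)[(5) + (-2 - 3*I) + (-1) + (-2 + 3*I)] = 0/4 = 0
  <chi_rho, chi_2> = (1/4)[1*(5)*conj(1) + 1*(3 - 2*I)*conj(-1) + 1*(1)*conj(1) + 1*(3 + 2*I)*conj(-1)]
      = (1/4)[(5) + (-3 + 2*I) + (1) + (-3 - 2*I)] = 0/4 = 0
  <chi_rho, chi_3> = (1/4)[1*(5)*conj(1) + 1*(3 - 2*I)*conj(-I) + 1*(1)*conj(-1) + 1*(3 + 2*I)*conj(I)]
      = (1/4)[(5) + (2 + 3*I) + (-1) + (2 - 3*I)] = 8/4 = 2
(Exp terms are combined using exp(i*s)*conj(exp(i*t)) = exp(i*(s-t)), and sums of them are collapsed using the identity that for every m > 1 the m distinct m-th roots of unity sum to 0, e.g. 1 + exp(2*I*pi/3) + exp(-2*I*pi/3) = 0.)
Dimension check: dim(rho) = sum (mult * dim) = 3*1 + 0*1 + 0*1 + 2*1 = 5 = chi_rho(e) = 5.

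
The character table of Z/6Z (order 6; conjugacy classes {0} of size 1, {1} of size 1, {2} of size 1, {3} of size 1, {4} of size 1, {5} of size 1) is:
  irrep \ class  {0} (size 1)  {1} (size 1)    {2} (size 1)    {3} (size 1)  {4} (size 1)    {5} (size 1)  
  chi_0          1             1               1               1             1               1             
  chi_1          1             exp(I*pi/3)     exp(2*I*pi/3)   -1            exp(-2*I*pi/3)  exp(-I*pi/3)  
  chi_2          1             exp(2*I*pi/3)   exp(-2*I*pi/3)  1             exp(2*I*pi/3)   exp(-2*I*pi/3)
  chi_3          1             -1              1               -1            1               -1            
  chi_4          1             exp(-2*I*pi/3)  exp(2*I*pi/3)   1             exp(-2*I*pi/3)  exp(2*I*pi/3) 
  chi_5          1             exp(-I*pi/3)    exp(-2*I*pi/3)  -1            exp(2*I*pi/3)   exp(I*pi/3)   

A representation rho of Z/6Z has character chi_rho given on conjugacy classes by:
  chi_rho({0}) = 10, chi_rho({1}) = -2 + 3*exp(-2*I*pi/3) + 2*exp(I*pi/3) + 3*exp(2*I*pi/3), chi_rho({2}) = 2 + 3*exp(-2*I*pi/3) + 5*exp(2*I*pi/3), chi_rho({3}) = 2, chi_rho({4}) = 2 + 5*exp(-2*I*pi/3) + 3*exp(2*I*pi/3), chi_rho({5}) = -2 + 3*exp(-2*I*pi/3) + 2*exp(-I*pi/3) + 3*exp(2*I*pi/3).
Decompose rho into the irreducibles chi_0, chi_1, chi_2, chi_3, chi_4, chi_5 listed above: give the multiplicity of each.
Multiplicities: chi_0: 0, chi_1: 2, chi_2: 3, chi_3: 2, chi_4: 3, chi_5: 0.

Use <chi_rho, chi> = (1/|G|) sum_C |C| * chi_rho(C) * conj(chi(C)) with |G| = 6 for each irreducible chi in the table:
  <chi_rho, chi_0> = (1/6)[1*(10)*conj(1) + 1*(-2 + 3*exp(-2*I*pi/3) + 2*exp(I*pi/3) + 3*exp(2*I*pi/3))*conj(1) + 1*(2 + 3*exp(-2*I*pi/3) + 5*exp(2*I*pi/3))*conj(1) + 1*(2)*conj(1) + 1*(2 + 5*exp(-2*I*pi/3) + 3*exp(2*I*pi/3))*conj(1) + 1*(-2 + 3*exp(-2*I*pi/3) + 2*exp(-I*pi/3) + 3*exp(2*I*pi/3))*conj(1)]
      = (1/6)[(10) + (-2 + 3*exp(-2*I*pi/3) + 2*exp(I*pi/3) + 3*exp(2*I*pi/3)) + (2 + 3*exp(-2*I*pi/3) + 5*exp(2*I*pi/3)) + (2) + (2 + 5*exp(-2*I*pi/3) + 3*exp(2*I*pi/3)) + (-2 + 3*exp(-2*I*pi/3) + 2*exp(-I*pi/3) + 3*exp(2*I*pi/3))] = 0/6 = 0
  <chi_rho, chi_1> = (1/6)[1*(10)*conj(1) + 1*(-2 + 3*exp(-2*I*pi/3) + 2*exp(I*pi/3) + 3*exp(2*I*pi/3))*conj(exp(I*pi/3)) + 1*(2 + 3*exp(-2*I*pi/3) + 5*exp(2*I*pi/3))*conj(exp(2*I*pi/3)) + 1*(2)*conj(-1) + 1*(2 + 5*exp(-2*I*pi/3) + 3*exp(2*I*pi/3))*conj(exp(-2*I*pi/3)) + 1*(-2 + 3*exp(-2*I*pi/3) + 2*exp(-I*pi/3) + 3*exp(2*I*pi/3))*conj(exp(-I*pi/3))]
      = (1/6)[(10) + (-1 - 2*exp(-I*pi/3) + 3*exp(I*pi/3)) + (5 + 2*exp(-2*I*pi/3) + 3*exp(2*I*pi/3)) + (-2) + (5 + 3*exp(-2*I*pi/3) + 2*exp(2*I*pi/3)) + (-1 + 3*exp(-I*pi/3) - 2*exp(I*pi/3))] = 12/6 = 2
  <chi_rho, chi_2> = (1/6)[1*(10)*conj(1) + 1*(-2 + 3*exp(-2*I*pi/3) + 2*exp(I*pi/3) + 3*exp(2*I*pi/3))*conj(exp(2*I*pi/3)) + 1*(2 + 3*exp(-2*I*pi/3) + 5*exp(2*I*pi/3))*conj(exp(-2*I*pi/3)) + 1*(2)*conj(1) + 1*(2 + 5*exp(-2*I*pi/3) + 3*exp(2*I*pi/3))*conj(exp(2*I*pi/3)) + 1*(-2 + 3*exp(-2*I*pi/3) + 2*exp(-I*pi/3) + 3*exp(2*I*pi/3))*conj(exp(-2*I*pi/3))]
      = (1/6)[(10) + (3 + 2*exp(-I*pi/3) - 2*exp(-2*I*pi/3) + 3*exp(2*I*pi/3)) + (3 + 5*exp(-2*I*pi/3) + 2*exp(2*I*pi/3)) + (2) + (3 + 2*exp(-2*I*pi/3) + 5*exp(2*I*pi/3)) + (3 + 3*exp(-2*I*pi/3) - 2*exp(2*I*pi/3) + 2*exp(I*pi/3))] = 18/6 = 3
  <chi_rho, chi_3> = (1/6)[1*(10)*conj(1) + 1*(-2 + 3*exp(-2*I*pi/3) + 2*exp(I*pi/3) + 3*exp(2*I*pi/3))*conj(-1) + 1*(2 + 3*exp(-2*I*pi/3) + 5*exp(2*I*pi/3))*conj(1) + 1*(2)*conj(-1) + 1*(2 + 5*exp(-2*I*pi/3) + 3*exp(2*I*pi/3))*conj(1) + 1*(-2 + 3*exp(-2*I*pi/3) + 2*exp(-I*pi/3) + 3*exp(2*I*pi/3))*conj(-1)]
      = (1/6)[(10) + (2 - 3*exp(2*I*pi/3) - 2*exp(I*pi/3) - 3*exp(-2*I*pi/3)) + (2 + 3*exp(-2*I*pi/3) + 5*exp(2*I*pi/3)) + (-2) + (2 + 5*exp(-2*I*pi/3) + 3*exp(2*I*pi/3)) + (2 - 3*exp(2*I*pi/3) - 2*exp(-I*pi/3) - 3*exp(-2*I*pi/3))] = 12/6 = 2
  <chi_rho, chi_4> = (1/6)[1*(10)*conj(1) + 1*(-2 + 3*exp(-2*I*pi/3) + 2*exp(I*pi/3) + 3*exp(2*I*pi/3))*conj(exp(-2*I*pi/3)) + 1*(2 + 3*exp(-2*I*pi/3) + 5*exp(2*I*pi/3))*conj(exp(2*I*pi/3)) + 1*(2)*conj(1) + 1*(2 + 5*exp(-2*I*pi/3) + 3*exp(2*I*pi/3))*conj(exp(-2*I*pi/3)) + 1*(-2 + 3*exp(-2*I*pi/3) + 2*exp(-I*pi/3) + 3*exp(2*I*pi/3))*conj(exp(2*I*pi/3))]
      = (1/6)[(10) + (1 + 3*exp(-2*I*pi/3) - 2*exp(2*I*pi/3)) + (5 + 2*exp(-2*I*pi/3) + 3*exp(2*I*pi/3)) + (2) + (5 + 3*exp(-2*I*pi/3) + 2*exp(2*I*pi/3)) + (1 - 2*exp(-2*I*pi/3) + 3*exp(2*I*pi/3))] = 18/6 = 3
  <chi_rho, chi_5> = (1/6)[1*(10)*conj(1) + 1*(-2 + 3*exp(-2*I*pi/3) + 2*exp(I*pi/3) + 3*exp(2*I*pi/3))*conj(exp(-I*pi/3)) + 1*(2 + 3*exp(-2*I*pi/3) + 5*exp(2*I*pi/3))*conj(exp(-2*I*pi/3)) + 1*(2)*conj(-1) + 1*(2 + 5*exp(-2*I*pi/3) + 3*exp(2*I*pi/3))*conj(exp(2*I*pi/3)) + 1*(-2 + 3*exp(-2*I*pi/3) + 2*exp(-I*pi/3) + 3*exp(2*I*pi/3))*conj(exp(I*pi/3))]
      = (1/6)[(10) + (-3 + 3*exp(-I*pi/3) - 2*exp(I*pi/3) + 2*exp(2*I*pi/3)) + (3 + 5*exp(-2*I*pi/3) + 2*exp(2*I*pi/3)) + (-2) + (3 + 2*exp(-2*I*pi/3) + 5*exp(2*I*pi/3)) + (-3 + 2*exp(-2*I*pi/3) - 2*exp(-I*pi/3) + 3*exp(I*pi/3))] = 0/6 = 0
(Exp terms are combined using exp(i*s)*conj(exp(i*t)) = exp(i*(s-t)), and sums of them are collapsed using the identity that for every m > 1 the m distinct m-th roots of unity sum to 0, e.g. 1 + exp(2*I*pi/3) + exp(-2*I*pi/3) = 0.)
Dimension check: dim(rho) = sum (mult * dim) = 0*1 + 2*1 + 3*1 + 2*1 + 3*1 + 0*1 = 10 = chi_rho(e) = 10.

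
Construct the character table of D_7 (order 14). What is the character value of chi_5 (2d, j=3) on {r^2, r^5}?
Conjugacy classes: {e} of size 1, {r^1, r^6} of size 2, {r^2, r^5} of size 2, {r^3, r^4} of size 2, {s, sr, ..., sr^6} of size 7.
Character table:
  irrep \ class              {e} (size 1)  {r^1, r^6} (size 2)  {r^2, r^5} (size 2)  {r^3, r^4} (size 2)  {s, sr, ..., sr^6} (size 7)
  chi_1 (triv)               1             1                    1                    1                    1                          
  chi_2 (sign: r->1, s->-1)  1             1                    1                    1                    -1                         
  chi_3 (2d, j=1)            2             2*cos(2*pi/7)        -2*cos(3*pi/7)       -2*cos(pi/7)         0                          
  chi_4 (2d, j=2)            2             -2*cos(3*pi/7)       -2*cos(pi/7)         2*cos(2*pi/7)        0                          
  chi_5 (2d, j=3)            2             -2*cos(pi/7)         2*cos(2*pi/7)        -2*cos(3*pi/7)       0                          

Spot check: chi_5 (2d, j=3) on {r^2, r^5} = 2*cos(2*pi/7).

Working: D_7 has order 2*7 = 14 with 5 conjugacy classes, hence 5 irreducibles. Sum of squared dims 1 + 1 + 4 + 4 + 4 = 14 = |G|. Linear characters come from the abelianisation; the 2-dimensional irreps have character r^k -> 2*cos(2*pi*j*k/7), reflections -> 0.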